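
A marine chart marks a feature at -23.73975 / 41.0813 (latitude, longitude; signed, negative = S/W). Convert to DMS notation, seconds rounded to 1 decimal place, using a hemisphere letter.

23°44′23.1″ S, 41°04′52.7″ E

Latitude is negative → S; |value| = 23.739750
Latitude: 0.739750° → 44.38500′; 0.38500 × 60 = 23.100″
Lon: 0.081300 × 60 = 4.87800′ → 4′, remainder × 60 = 52.680″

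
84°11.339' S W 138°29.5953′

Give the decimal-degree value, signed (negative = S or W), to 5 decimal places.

φ: 84 + 11.339/60 = 84.188983
S → negative
Longitude: 138 + 29.5953/60 = 138.493255
W → negative

-84.18898, -138.49326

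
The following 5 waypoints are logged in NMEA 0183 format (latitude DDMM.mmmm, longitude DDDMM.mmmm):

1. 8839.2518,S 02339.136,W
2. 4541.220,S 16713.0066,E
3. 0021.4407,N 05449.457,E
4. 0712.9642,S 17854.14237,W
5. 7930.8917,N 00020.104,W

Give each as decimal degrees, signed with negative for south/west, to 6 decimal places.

1. -88.654197, -23.652267
2. -45.687000, 167.216777
3. 0.357345, 54.824283
4. -7.216070, -178.902373
5. 79.514862, -0.335067

Point 1:
  Latitude: split at 2 digits → 88° and 39.2518′; 88 + 39.2518/60 = 88.6541967
  hemisphere S, so the sign is −
  Longitude: split at 3 digits → 023° and 39.136′; 23 + 39.136/60 = 23.6522667
  W → negative
Point 2:
  Lat: split at 2 digits → 45° and 41.22′; 45 + 41.22/60 = 45.6870000
  hemisphere S, so the sign is −
  λ: split at 3 digits → 167° and 13.0066′; 167 + 13.0066/60 = 167.2167767
  E ⇒ keep positive
Point 3:
  Latitude: split at 2 digits → 00° and 21.4407′; 0 + 21.4407/60 = 0.3573450
  N → positive
  Longitude: split at 3 digits → 054° and 49.457′; 54 + 49.457/60 = 54.8242833
  E ⇒ keep positive
Point 4:
  Latitude: split at 2 digits → 07° and 12.9642′; 7 + 12.9642/60 = 7.2160700
  S ⇒ negate
  Lon: degrees = first 3 digits = 178, minutes = 54.14237; 178 + 54.14237/60 = 178.9023728
  W → negative
Point 5:
  Lat: split at 2 digits → 79° and 30.8917′; 79 + 30.8917/60 = 79.5148617
  N ⇒ keep positive
  Longitude: split at 3 digits → 000° and 20.104′; 0 + 20.104/60 = 0.3350667
  W → negative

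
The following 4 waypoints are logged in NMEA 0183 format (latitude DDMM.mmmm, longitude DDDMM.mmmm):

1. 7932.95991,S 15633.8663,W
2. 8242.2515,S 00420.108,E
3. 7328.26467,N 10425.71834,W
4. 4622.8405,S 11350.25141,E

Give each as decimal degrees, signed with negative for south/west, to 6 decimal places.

1. -79.549332, -156.564438
2. -82.704192, 4.335133
3. 73.471078, -104.428639
4. -46.380675, 113.837524

Point 1:
  φ: degrees = first 2 digits = 79, minutes = 32.95991; 79 + 32.95991/60 = 79.5493318
  S ⇒ negate
  Lon: split at 3 digits → 156° and 33.8663′; 156 + 33.8663/60 = 156.5644383
  hemisphere W, so the sign is −
Point 2:
  Latitude: split at 2 digits → 82° and 42.2515′; 82 + 42.2515/60 = 82.7041917
  S ⇒ negate
  Lon: split at 3 digits → 004° and 20.108′; 4 + 20.108/60 = 4.3351333
  E → positive
Point 3:
  φ: degrees = first 2 digits = 73, minutes = 28.26467; 73 + 28.26467/60 = 73.4710778
  N → positive
  Longitude: degrees = first 3 digits = 104, minutes = 25.71834; 104 + 25.71834/60 = 104.4286390
  W ⇒ negate
Point 4:
  Lat: split at 2 digits → 46° and 22.8405′; 46 + 22.8405/60 = 46.3806750
  hemisphere S, so the sign is −
  Longitude: degrees = first 3 digits = 113, minutes = 50.25141; 113 + 50.25141/60 = 113.8375235
  E → positive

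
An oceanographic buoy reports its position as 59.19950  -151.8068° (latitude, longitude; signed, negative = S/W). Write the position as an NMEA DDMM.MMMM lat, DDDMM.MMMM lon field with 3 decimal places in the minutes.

φ: minutes = (59.199500 − 59) × 60 = 11.97000
Longitude is negative → W; |value| = 151.806800
Longitude: fractional part 0.806800 → 48.40800 minutes

5911.970,N / 15148.408,W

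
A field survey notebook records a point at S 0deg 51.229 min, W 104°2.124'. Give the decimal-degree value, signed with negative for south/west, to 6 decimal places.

-0.853817, -104.035400

Latitude: 0 + 51.229/60 = 0.8538167
hemisphere S, so the sign is −
Lon: 2.124′ = 0.035400°; total 104.0354000
W → negative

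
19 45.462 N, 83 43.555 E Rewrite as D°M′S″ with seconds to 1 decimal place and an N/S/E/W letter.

Lat: fractional minutes 0.46200 × 60 = 27.720″
Longitude: 43.55500′ → 43′ and 0.55500 × 60 = 33.300″

19°45′27.7″ N, 83°43′33.3″ E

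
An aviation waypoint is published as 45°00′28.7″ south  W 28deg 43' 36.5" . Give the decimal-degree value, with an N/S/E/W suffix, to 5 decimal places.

Latitude: 0′ + 28.7″ = 0.47833′; 45 + 0.47833/60 = 45.007972
Lon: 28 + 43/60 + 36.5/3600 = 28.726806

45.00797° S, 28.72681° W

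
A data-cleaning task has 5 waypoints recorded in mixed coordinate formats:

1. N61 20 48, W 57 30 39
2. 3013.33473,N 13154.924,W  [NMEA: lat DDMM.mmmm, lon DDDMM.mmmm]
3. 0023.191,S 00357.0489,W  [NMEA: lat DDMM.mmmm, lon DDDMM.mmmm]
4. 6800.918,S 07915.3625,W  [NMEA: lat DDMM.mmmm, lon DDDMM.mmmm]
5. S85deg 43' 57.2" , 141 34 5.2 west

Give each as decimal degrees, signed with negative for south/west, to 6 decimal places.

Point 1:
  φ: 61 + 20/60 + 48/3600 = 61.3466667
  N ⇒ keep positive
  λ: 30′ + 39″ = 30.65000′; 57 + 30.65000/60 = 57.5108333
  hemisphere W, so the sign is −
Point 2:
  φ: degrees = first 2 digits = 30, minutes = 13.33473; 30 + 13.33473/60 = 30.2222455
  N → positive
  Longitude: split at 3 digits → 131° and 54.924′; 131 + 54.924/60 = 131.9154000
  W → negative
Point 3:
  Latitude: degrees = first 2 digits = 0, minutes = 23.191; 0 + 23.191/60 = 0.3865167
  S ⇒ negate
  Longitude: degrees = first 3 digits = 3, minutes = 57.0489; 3 + 57.0489/60 = 3.9508150
  hemisphere W, so the sign is −
Point 4:
  φ: degrees = first 2 digits = 68, minutes = 0.918; 68 + 0.918/60 = 68.0153000
  S → negative
  λ: split at 3 digits → 079° and 15.3625′; 79 + 15.3625/60 = 79.2560417
  hemisphere W, so the sign is −
Point 5:
  φ: 85° + 43/60 + 57.2/3600 = 85 + 0.716667 + 0.015889 = 85.7325556
  S → negative
  Longitude: 34′ + 5.2″ = 34.08667′; 141 + 34.08667/60 = 141.5681111
  W → negative

1. 61.346667, -57.510833
2. 30.222246, -131.915400
3. -0.386517, -3.950815
4. -68.015300, -79.256042
5. -85.732556, -141.568111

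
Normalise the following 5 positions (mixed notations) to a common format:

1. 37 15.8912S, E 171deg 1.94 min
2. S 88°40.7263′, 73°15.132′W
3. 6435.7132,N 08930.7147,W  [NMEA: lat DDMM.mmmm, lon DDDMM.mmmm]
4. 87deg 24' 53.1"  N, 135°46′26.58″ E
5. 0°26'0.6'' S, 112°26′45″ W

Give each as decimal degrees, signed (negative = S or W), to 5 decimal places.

1. -37.26485, 171.03233
2. -88.67877, -73.25220
3. 64.59522, -89.51191
4. 87.41475, 135.77405
5. -0.43350, -112.44583

Point 1:
  Lat: 37 + 15.8912/60 = 37.264853
  S → negative
  Longitude: 1.94′ = 0.032333°; total 171.032333
  E → positive
Point 2:
  Lat: 40.7263′ = 0.678772°; total 88.678772
  S → negative
  λ: 15.132′ = 0.252200°; total 73.252200
  W → negative
Point 3:
  Latitude: degrees = first 2 digits = 64, minutes = 35.7132; 64 + 35.7132/60 = 64.595220
  N → positive
  λ: split at 3 digits → 089° and 30.7147′; 89 + 30.7147/60 = 89.511912
  W → negative
Point 4:
  Lat: 87 + 24/60 + 53.1/3600 = 87.414750
  N ⇒ keep positive
  Longitude: 46′ + 26.58″ = 46.44300′; 135 + 46.44300/60 = 135.774050
  E → positive
Point 5:
  Lat: 0° + 26/60 + 0.6/3600 = 0 + 0.433333 + 0.000167 = 0.433500
  S → negative
  λ: 112 + 26/60 + 45/3600 = 112.445833
  W ⇒ negate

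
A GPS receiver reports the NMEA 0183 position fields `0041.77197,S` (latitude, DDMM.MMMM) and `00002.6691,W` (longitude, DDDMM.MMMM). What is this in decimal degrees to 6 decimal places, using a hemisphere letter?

0.696200° S, 0.044485° W

Lat: split at 2 digits → 00° and 41.77197′; 0 + 41.77197/60 = 0.6961995
λ: split at 3 digits → 000° and 2.6691′; 0 + 2.6691/60 = 0.0444850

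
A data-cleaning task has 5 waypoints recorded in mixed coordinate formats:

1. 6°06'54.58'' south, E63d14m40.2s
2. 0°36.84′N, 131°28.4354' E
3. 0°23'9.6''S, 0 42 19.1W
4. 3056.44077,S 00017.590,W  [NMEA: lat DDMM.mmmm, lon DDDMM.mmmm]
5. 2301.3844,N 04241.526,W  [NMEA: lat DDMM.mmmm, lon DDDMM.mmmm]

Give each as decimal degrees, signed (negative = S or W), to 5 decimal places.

Point 1:
  φ: 6° + 6/60 + 54.58/3600 = 6 + 0.100000 + 0.015161 = 6.115161
  S ⇒ negate
  λ: 63 + 14/60 + 40.2/3600 = 63.244500
  E → positive
Point 2:
  Lat: 0 + 36.84/60 = 0.614000
  N ⇒ keep positive
  Lon: 28.4354′ = 0.473923°; total 131.473923
  E ⇒ keep positive
Point 3:
  Latitude: 0° + 23/60 + 9.6/3600 = 0 + 0.383333 + 0.002667 = 0.386000
  S ⇒ negate
  Lon: 0 + 42/60 + 19.1/3600 = 0.705306
  hemisphere W, so the sign is −
Point 4:
  φ: degrees = first 2 digits = 30, minutes = 56.44077; 30 + 56.44077/60 = 30.940680
  S ⇒ negate
  Lon: split at 3 digits → 000° and 17.59′; 0 + 17.59/60 = 0.293167
  hemisphere W, so the sign is −
Point 5:
  φ: split at 2 digits → 23° and 1.3844′; 23 + 1.3844/60 = 23.023073
  N ⇒ keep positive
  Longitude: degrees = first 3 digits = 42, minutes = 41.526; 42 + 41.526/60 = 42.692100
  W → negative

1. -6.11516, 63.24450
2. 0.61400, 131.47392
3. -0.38600, -0.70531
4. -30.94068, -0.29317
5. 23.02307, -42.69210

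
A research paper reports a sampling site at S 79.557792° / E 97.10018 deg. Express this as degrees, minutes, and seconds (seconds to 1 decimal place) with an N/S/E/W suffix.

φ: 0.557792 × 60 = 33.46752′ → 33′, remainder × 60 = 28.051″
Longitude: 0.100180 × 60 = 6.01080′ → 6′, remainder × 60 = 0.648″

79°33′28.1″ S, 97°06′0.6″ E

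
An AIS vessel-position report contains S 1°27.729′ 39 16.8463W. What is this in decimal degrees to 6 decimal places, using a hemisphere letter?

φ: 1 + 27.729/60 = 1.4621500
Lon: 16.8463′ = 0.280772°; total 39.2807717

1.462150° S, 39.280772° W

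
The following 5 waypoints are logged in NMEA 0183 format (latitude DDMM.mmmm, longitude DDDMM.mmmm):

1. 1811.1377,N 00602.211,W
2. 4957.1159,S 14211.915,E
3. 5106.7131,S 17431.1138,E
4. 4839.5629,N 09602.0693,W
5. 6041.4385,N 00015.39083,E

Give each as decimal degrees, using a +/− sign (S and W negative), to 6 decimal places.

1. 18.185628, -6.036850
2. -49.951932, 142.198583
3. -51.111885, 174.518563
4. 48.659382, -96.034488
5. 60.690642, 0.256514

Point 1:
  Latitude: split at 2 digits → 18° and 11.1377′; 18 + 11.1377/60 = 18.1856283
  N → positive
  Longitude: degrees = first 3 digits = 6, minutes = 2.211; 6 + 2.211/60 = 6.0368500
  hemisphere W, so the sign is −
Point 2:
  Lat: degrees = first 2 digits = 49, minutes = 57.1159; 49 + 57.1159/60 = 49.9519317
  hemisphere S, so the sign is −
  Longitude: degrees = first 3 digits = 142, minutes = 11.915; 142 + 11.915/60 = 142.1985833
  E ⇒ keep positive
Point 3:
  φ: degrees = first 2 digits = 51, minutes = 6.7131; 51 + 6.7131/60 = 51.1118850
  S ⇒ negate
  λ: degrees = first 3 digits = 174, minutes = 31.1138; 174 + 31.1138/60 = 174.5185633
  E ⇒ keep positive
Point 4:
  φ: degrees = first 2 digits = 48, minutes = 39.5629; 48 + 39.5629/60 = 48.6593817
  N ⇒ keep positive
  Longitude: degrees = first 3 digits = 96, minutes = 2.0693; 96 + 2.0693/60 = 96.0344883
  hemisphere W, so the sign is −
Point 5:
  φ: degrees = first 2 digits = 60, minutes = 41.4385; 60 + 41.4385/60 = 60.6906417
  N → positive
  Lon: split at 3 digits → 000° and 15.39083′; 0 + 15.39083/60 = 0.2565138
  E → positive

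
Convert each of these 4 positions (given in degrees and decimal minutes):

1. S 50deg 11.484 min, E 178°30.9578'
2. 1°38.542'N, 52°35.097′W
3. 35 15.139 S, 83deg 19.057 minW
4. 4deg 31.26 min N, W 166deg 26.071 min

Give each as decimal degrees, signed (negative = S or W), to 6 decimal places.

Point 1:
  φ: 11.484′ = 0.191400°; total 50.1914000
  S ⇒ negate
  Longitude: 30.9578′ = 0.515963°; total 178.5159633
  E → positive
Point 2:
  φ: 38.542′ = 0.642367°; total 1.6423667
  N ⇒ keep positive
  λ: 52 + 35.097/60 = 52.5849500
  hemisphere W, so the sign is −
Point 3:
  Latitude: 35 + 15.139/60 = 35.2523167
  S ⇒ negate
  λ: 19.057′ = 0.317617°; total 83.3176167
  hemisphere W, so the sign is −
Point 4:
  φ: 4 + 31.26/60 = 4.5210000
  N → positive
  Longitude: 166 + 26.071/60 = 166.4345167
  hemisphere W, so the sign is −

1. -50.191400, 178.515963
2. 1.642367, -52.584950
3. -35.252317, -83.317617
4. 4.521000, -166.434517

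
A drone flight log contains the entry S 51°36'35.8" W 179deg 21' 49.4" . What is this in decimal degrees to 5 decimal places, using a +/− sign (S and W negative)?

-51.60994, -179.36372

Lat: 51 + 36/60 + 35.8/3600 = 51.609944
S → negative
λ: 179° + 21/60 + 49.4/3600 = 179 + 0.350000 + 0.013722 = 179.363722
hemisphere W, so the sign is −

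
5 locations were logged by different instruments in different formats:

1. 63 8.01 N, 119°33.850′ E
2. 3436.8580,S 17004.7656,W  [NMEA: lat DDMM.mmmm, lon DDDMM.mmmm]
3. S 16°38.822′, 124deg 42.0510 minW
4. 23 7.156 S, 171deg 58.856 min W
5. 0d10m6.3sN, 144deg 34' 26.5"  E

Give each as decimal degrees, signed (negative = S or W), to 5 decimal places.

1. 63.13350, 119.56417
2. -34.61430, -170.07943
3. -16.64703, -124.70085
4. -23.11927, -171.98093
5. 0.16842, 144.57403

Point 1:
  Lat: 63 + 8.01/60 = 63.133500
  N ⇒ keep positive
  Longitude: 119 + 33.85/60 = 119.564167
  E → positive
Point 2:
  φ: split at 2 digits → 34° and 36.858′; 34 + 36.858/60 = 34.614300
  hemisphere S, so the sign is −
  λ: degrees = first 3 digits = 170, minutes = 4.7656; 170 + 4.7656/60 = 170.079427
  W → negative
Point 3:
  Latitude: 38.822′ = 0.647033°; total 16.647033
  S → negative
  Lon: 124 + 42.051/60 = 124.700850
  hemisphere W, so the sign is −
Point 4:
  Lat: 7.156′ = 0.119267°; total 23.119267
  S ⇒ negate
  Longitude: 171 + 58.856/60 = 171.980933
  W ⇒ negate
Point 5:
  Lat: 0° + 10/60 + 6.3/3600 = 0 + 0.166667 + 0.001750 = 0.168417
  N ⇒ keep positive
  Longitude: 144 + 34/60 + 26.5/3600 = 144.574028
  E → positive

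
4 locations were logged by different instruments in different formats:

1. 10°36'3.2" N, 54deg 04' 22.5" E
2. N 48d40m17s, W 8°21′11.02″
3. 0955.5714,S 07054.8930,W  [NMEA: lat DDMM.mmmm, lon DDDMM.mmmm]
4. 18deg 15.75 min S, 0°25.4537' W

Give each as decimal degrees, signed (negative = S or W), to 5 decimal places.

1. 10.60089, 54.07292
2. 48.67139, -8.35306
3. -9.92619, -70.91488
4. -18.26250, -0.42423

Point 1:
  Lat: 10° + 36/60 + 3.2/3600 = 10 + 0.600000 + 0.000889 = 10.600889
  N → positive
  λ: 54° + 4/60 + 22.5/3600 = 54 + 0.066667 + 0.006250 = 54.072917
  E → positive
Point 2:
  Latitude: 48° + 40/60 + 17/3600 = 48 + 0.666667 + 0.004722 = 48.671389
  N → positive
  Lon: 8 + 21/60 + 11.02/3600 = 8.353061
  hemisphere W, so the sign is −
Point 3:
  Lat: degrees = first 2 digits = 9, minutes = 55.5714; 9 + 55.5714/60 = 9.926190
  S → negative
  Lon: split at 3 digits → 070° and 54.893′; 70 + 54.893/60 = 70.914883
  hemisphere W, so the sign is −
Point 4:
  Latitude: 18 + 15.75/60 = 18.262500
  S → negative
  Longitude: 0 + 25.4537/60 = 0.424228
  W → negative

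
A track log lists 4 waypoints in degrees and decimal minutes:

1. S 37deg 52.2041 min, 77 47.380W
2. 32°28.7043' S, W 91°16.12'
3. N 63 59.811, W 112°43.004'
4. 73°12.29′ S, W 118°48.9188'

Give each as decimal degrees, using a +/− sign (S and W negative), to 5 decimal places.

Point 1:
  Lat: 52.2041′ = 0.870068°; total 37.870068
  hemisphere S, so the sign is −
  λ: 47.38′ = 0.789667°; total 77.789667
  W → negative
Point 2:
  Latitude: 32 + 28.7043/60 = 32.478405
  hemisphere S, so the sign is −
  λ: 91 + 16.12/60 = 91.268667
  W → negative
Point 3:
  Latitude: 59.811′ = 0.996850°; total 63.996850
  N ⇒ keep positive
  λ: 43.004′ = 0.716733°; total 112.716733
  W ⇒ negate
Point 4:
  φ: 73 + 12.29/60 = 73.204833
  hemisphere S, so the sign is −
  Longitude: 118 + 48.9188/60 = 118.815313
  hemisphere W, so the sign is −

1. -37.87007, -77.78967
2. -32.47841, -91.26867
3. 63.99685, -112.71673
4. -73.20483, -118.81531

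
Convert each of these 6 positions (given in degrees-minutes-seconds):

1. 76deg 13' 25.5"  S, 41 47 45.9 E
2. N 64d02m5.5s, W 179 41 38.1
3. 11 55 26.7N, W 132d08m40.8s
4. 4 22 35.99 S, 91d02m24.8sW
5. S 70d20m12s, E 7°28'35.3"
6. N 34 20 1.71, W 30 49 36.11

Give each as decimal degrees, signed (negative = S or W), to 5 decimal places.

Point 1:
  Lat: 76 + 13/60 + 25.5/3600 = 76.223750
  S → negative
  λ: 41 + 47/60 + 45.9/3600 = 41.796083
  E → positive
Point 2:
  φ: 64 + 2/60 + 5.5/3600 = 64.034861
  N → positive
  Lon: 41′ + 38.1″ = 41.63500′; 179 + 41.63500/60 = 179.693917
  hemisphere W, so the sign is −
Point 3:
  φ: 55′ + 26.7″ = 55.44500′; 11 + 55.44500/60 = 11.924083
  N → positive
  λ: 8′ + 40.8″ = 8.68000′; 132 + 8.68000/60 = 132.144667
  W → negative
Point 4:
  Lat: 22′ + 35.99″ = 22.59983′; 4 + 22.59983/60 = 4.376664
  S ⇒ negate
  Longitude: 2′ + 24.8″ = 2.41333′; 91 + 2.41333/60 = 91.040222
  hemisphere W, so the sign is −
Point 5:
  Lat: 20′ + 12″ = 20.20000′; 70 + 20.20000/60 = 70.336667
  S → negative
  λ: 28′ + 35.3″ = 28.58833′; 7 + 28.58833/60 = 7.476472
  E ⇒ keep positive
Point 6:
  Lat: 34° + 20/60 + 1.71/3600 = 34 + 0.333333 + 0.000475 = 34.333808
  N ⇒ keep positive
  Longitude: 49′ + 36.11″ = 49.60183′; 30 + 49.60183/60 = 30.826697
  W → negative

1. -76.22375, 41.79608
2. 64.03486, -179.69392
3. 11.92408, -132.14467
4. -4.37666, -91.04022
5. -70.33667, 7.47647
6. 34.33381, -30.82670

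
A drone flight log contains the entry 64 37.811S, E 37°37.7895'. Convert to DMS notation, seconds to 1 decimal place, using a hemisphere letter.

64°37′48.7″ S, 37°37′47.4″ E

φ: fractional minutes 0.81100 × 60 = 48.660″
λ: fractional minutes 0.78950 × 60 = 47.370″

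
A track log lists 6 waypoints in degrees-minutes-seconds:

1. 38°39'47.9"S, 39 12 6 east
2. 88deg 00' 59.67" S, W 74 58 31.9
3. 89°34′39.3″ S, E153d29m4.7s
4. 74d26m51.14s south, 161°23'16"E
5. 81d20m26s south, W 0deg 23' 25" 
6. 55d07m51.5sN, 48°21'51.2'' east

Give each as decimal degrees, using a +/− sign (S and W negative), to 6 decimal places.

1. -38.663306, 39.201667
2. -88.016575, -74.975528
3. -89.577583, 153.484639
4. -74.447539, 161.387778
5. -81.340556, -0.390278
6. 55.130972, 48.364222

Point 1:
  Latitude: 38 + 39/60 + 47.9/3600 = 38.6633056
  S ⇒ negate
  λ: 39 + 12/60 + 6/3600 = 39.2016667
  E ⇒ keep positive
Point 2:
  Latitude: 0′ + 59.67″ = 0.99450′; 88 + 0.99450/60 = 88.0165750
  S ⇒ negate
  Longitude: 58′ + 31.9″ = 58.53167′; 74 + 58.53167/60 = 74.9755278
  W → negative
Point 3:
  Latitude: 89° + 34/60 + 39.3/3600 = 89 + 0.566667 + 0.010917 = 89.5775833
  S ⇒ negate
  Lon: 29′ + 4.7″ = 29.07833′; 153 + 29.07833/60 = 153.4846389
  E → positive
Point 4:
  Lat: 74 + 26/60 + 51.14/3600 = 74.4475389
  S → negative
  Lon: 161° + 23/60 + 16/3600 = 161 + 0.383333 + 0.004444 = 161.3877778
  E ⇒ keep positive
Point 5:
  Lat: 20′ + 26″ = 20.43333′; 81 + 20.43333/60 = 81.3405556
  S ⇒ negate
  λ: 0° + 23/60 + 25/3600 = 0 + 0.383333 + 0.006944 = 0.3902778
  W → negative
Point 6:
  Lat: 55° + 7/60 + 51.5/3600 = 55 + 0.116667 + 0.014306 = 55.1309722
  N → positive
  λ: 48° + 21/60 + 51.2/3600 = 48 + 0.350000 + 0.014222 = 48.3642222
  E ⇒ keep positive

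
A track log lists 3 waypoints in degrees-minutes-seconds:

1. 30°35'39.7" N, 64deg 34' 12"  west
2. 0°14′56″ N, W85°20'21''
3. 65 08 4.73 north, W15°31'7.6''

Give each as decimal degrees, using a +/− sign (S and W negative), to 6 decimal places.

Point 1:
  Latitude: 35′ + 39.7″ = 35.66167′; 30 + 35.66167/60 = 30.5943611
  N → positive
  Lon: 64 + 34/60 + 12/3600 = 64.5700000
  W ⇒ negate
Point 2:
  φ: 0° + 14/60 + 56/3600 = 0 + 0.233333 + 0.015556 = 0.2488889
  N → positive
  λ: 85° + 20/60 + 21/3600 = 85 + 0.333333 + 0.005833 = 85.3391667
  W → negative
Point 3:
  φ: 8′ + 4.73″ = 8.07883′; 65 + 8.07883/60 = 65.1346472
  N ⇒ keep positive
  Longitude: 31′ + 7.6″ = 31.12667′; 15 + 31.12667/60 = 15.5187778
  W → negative

1. 30.594361, -64.570000
2. 0.248889, -85.339167
3. 65.134647, -15.518778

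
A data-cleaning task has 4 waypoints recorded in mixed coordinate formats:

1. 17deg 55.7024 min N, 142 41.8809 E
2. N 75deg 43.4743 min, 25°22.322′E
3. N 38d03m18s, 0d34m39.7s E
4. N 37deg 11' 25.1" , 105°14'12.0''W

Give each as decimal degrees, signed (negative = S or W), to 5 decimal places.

Point 1:
  φ: 17 + 55.7024/60 = 17.928373
  N ⇒ keep positive
  Longitude: 142 + 41.8809/60 = 142.698015
  E → positive
Point 2:
  Lat: 75 + 43.4743/60 = 75.724572
  N ⇒ keep positive
  Lon: 25 + 22.322/60 = 25.372033
  E ⇒ keep positive
Point 3:
  Latitude: 38 + 3/60 + 18/3600 = 38.055000
  N → positive
  λ: 0 + 34/60 + 39.7/3600 = 0.577694
  E ⇒ keep positive
Point 4:
  φ: 11′ + 25.1″ = 11.41833′; 37 + 11.41833/60 = 37.190306
  N ⇒ keep positive
  λ: 105 + 14/60 + 12/3600 = 105.236667
  W → negative

1. 17.92837, 142.69802
2. 75.72457, 25.37203
3. 38.05500, 0.57769
4. 37.19031, -105.23667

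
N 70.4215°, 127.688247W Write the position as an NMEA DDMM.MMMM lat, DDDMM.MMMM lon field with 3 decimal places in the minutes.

7025.290,N / 12741.295,W

Latitude: 70° + 0.421500 × 60 = 70° 25.29000′
λ: fractional part 0.688247 → 41.29482 minutes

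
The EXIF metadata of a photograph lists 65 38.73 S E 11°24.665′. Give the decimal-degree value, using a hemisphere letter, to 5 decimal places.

65.64550° S, 11.41108° E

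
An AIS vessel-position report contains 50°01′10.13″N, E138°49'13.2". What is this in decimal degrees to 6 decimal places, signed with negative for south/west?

50.019481, 138.820333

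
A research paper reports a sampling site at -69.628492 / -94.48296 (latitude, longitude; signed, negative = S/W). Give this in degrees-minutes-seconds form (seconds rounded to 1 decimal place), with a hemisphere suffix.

Latitude is negative → S; |value| = 69.628492
Latitude: 0.628492 × 60 = 37.70952′ → 37′, remainder × 60 = 42.571″
Longitude is negative → W; |value| = 94.482960
λ: 0.482960° → 28.97760′; 0.97760 × 60 = 58.656″

69°37′42.6″ S, 94°28′58.7″ W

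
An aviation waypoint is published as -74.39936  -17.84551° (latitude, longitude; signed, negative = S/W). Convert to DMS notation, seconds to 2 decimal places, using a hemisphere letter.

74°23′57.70″ S, 17°50′43.84″ W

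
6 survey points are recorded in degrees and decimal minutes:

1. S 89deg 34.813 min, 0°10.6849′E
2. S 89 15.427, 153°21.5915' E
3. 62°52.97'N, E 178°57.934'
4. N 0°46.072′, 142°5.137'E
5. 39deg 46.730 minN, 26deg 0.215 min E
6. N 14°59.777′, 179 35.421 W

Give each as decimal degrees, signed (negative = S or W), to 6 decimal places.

Point 1:
  Latitude: 89 + 34.813/60 = 89.5802167
  S → negative
  λ: 10.6849′ = 0.178082°; total 0.1780817
  E → positive
Point 2:
  Latitude: 15.427′ = 0.257117°; total 89.2571167
  S ⇒ negate
  λ: 21.5915′ = 0.359858°; total 153.3598583
  E ⇒ keep positive
Point 3:
  φ: 62 + 52.97/60 = 62.8828333
  N → positive
  Lon: 57.934′ = 0.965567°; total 178.9655667
  E ⇒ keep positive
Point 4:
  Lat: 46.072′ = 0.767867°; total 0.7678667
  N → positive
  λ: 5.137′ = 0.085617°; total 142.0856167
  E → positive
Point 5:
  φ: 46.73′ = 0.778833°; total 39.7788333
  N → positive
  λ: 26 + 0.215/60 = 26.0035833
  E → positive
Point 6:
  Lat: 59.777′ = 0.996283°; total 14.9962833
  N → positive
  Longitude: 179 + 35.421/60 = 179.5903500
  hemisphere W, so the sign is −

1. -89.580217, 0.178082
2. -89.257117, 153.359858
3. 62.882833, 178.965567
4. 0.767867, 142.085617
5. 39.778833, 26.003583
6. 14.996283, -179.590350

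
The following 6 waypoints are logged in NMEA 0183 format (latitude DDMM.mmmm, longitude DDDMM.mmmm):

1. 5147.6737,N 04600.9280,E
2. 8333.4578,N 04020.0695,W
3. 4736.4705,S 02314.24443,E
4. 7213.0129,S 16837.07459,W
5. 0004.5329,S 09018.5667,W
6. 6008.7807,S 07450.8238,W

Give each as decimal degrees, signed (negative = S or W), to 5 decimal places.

Point 1:
  Latitude: split at 2 digits → 51° and 47.6737′; 51 + 47.6737/60 = 51.794562
  N → positive
  λ: split at 3 digits → 046° and 0.928′; 46 + 0.928/60 = 46.015467
  E ⇒ keep positive
Point 2:
  Latitude: split at 2 digits → 83° and 33.4578′; 83 + 33.4578/60 = 83.557630
  N ⇒ keep positive
  Longitude: degrees = first 3 digits = 40, minutes = 20.0695; 40 + 20.0695/60 = 40.334492
  W ⇒ negate
Point 3:
  φ: split at 2 digits → 47° and 36.4705′; 47 + 36.4705/60 = 47.607842
  S ⇒ negate
  λ: degrees = first 3 digits = 23, minutes = 14.24443; 23 + 14.24443/60 = 23.237407
  E ⇒ keep positive
Point 4:
  Latitude: split at 2 digits → 72° and 13.0129′; 72 + 13.0129/60 = 72.216882
  hemisphere S, so the sign is −
  Longitude: degrees = first 3 digits = 168, minutes = 37.07459; 168 + 37.07459/60 = 168.617910
  hemisphere W, so the sign is −
Point 5:
  Lat: split at 2 digits → 00° and 4.5329′; 0 + 4.5329/60 = 0.075548
  S → negative
  Lon: split at 3 digits → 090° and 18.5667′; 90 + 18.5667/60 = 90.309445
  W ⇒ negate
Point 6:
  Lat: degrees = first 2 digits = 60, minutes = 8.7807; 60 + 8.7807/60 = 60.146345
  S → negative
  λ: split at 3 digits → 074° and 50.8238′; 74 + 50.8238/60 = 74.847063
  W ⇒ negate

1. 51.79456, 46.01547
2. 83.55763, -40.33449
3. -47.60784, 23.23741
4. -72.21688, -168.61791
5. -0.07555, -90.30945
6. -60.14635, -74.84706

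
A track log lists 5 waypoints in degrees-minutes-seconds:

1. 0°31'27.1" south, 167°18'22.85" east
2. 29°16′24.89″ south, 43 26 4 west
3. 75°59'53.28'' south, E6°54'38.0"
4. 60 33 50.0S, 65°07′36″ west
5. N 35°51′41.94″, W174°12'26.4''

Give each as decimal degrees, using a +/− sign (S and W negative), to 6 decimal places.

Point 1:
  φ: 31′ + 27.1″ = 31.45167′; 0 + 31.45167/60 = 0.5241944
  S ⇒ negate
  Longitude: 167° + 18/60 + 22.85/3600 = 167 + 0.300000 + 0.006347 = 167.3063472
  E ⇒ keep positive
Point 2:
  φ: 29 + 16/60 + 24.89/3600 = 29.2735806
  S → negative
  Longitude: 43 + 26/60 + 4/3600 = 43.4344444
  W ⇒ negate
Point 3:
  φ: 75 + 59/60 + 53.28/3600 = 75.9981333
  S → negative
  λ: 6 + 54/60 + 38/3600 = 6.9105556
  E ⇒ keep positive
Point 4:
  Latitude: 60 + 33/60 + 50/3600 = 60.5638889
  S → negative
  Longitude: 7′ + 36″ = 7.60000′; 65 + 7.60000/60 = 65.1266667
  W → negative
Point 5:
  φ: 51′ + 41.94″ = 51.69900′; 35 + 51.69900/60 = 35.8616500
  N → positive
  Lon: 12′ + 26.4″ = 12.44000′; 174 + 12.44000/60 = 174.2073333
  hemisphere W, so the sign is −

1. -0.524194, 167.306347
2. -29.273581, -43.434444
3. -75.998133, 6.910556
4. -60.563889, -65.126667
5. 35.861650, -174.207333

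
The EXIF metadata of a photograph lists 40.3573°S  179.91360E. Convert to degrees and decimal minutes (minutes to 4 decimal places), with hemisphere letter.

40° 21.4380′ S, 179° 54.8160′ E

Latitude: 40° + 0.357300 × 60 = 40° 21.438000′
Longitude: 179° + 0.913600 × 60 = 179° 54.816000′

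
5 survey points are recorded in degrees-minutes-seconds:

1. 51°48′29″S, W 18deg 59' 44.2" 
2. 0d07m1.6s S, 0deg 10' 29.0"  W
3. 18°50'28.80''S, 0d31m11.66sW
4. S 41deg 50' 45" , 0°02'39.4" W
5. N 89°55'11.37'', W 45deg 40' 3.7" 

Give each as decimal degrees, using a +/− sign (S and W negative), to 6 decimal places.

Point 1:
  Latitude: 48′ + 29″ = 48.48333′; 51 + 48.48333/60 = 51.8080556
  S → negative
  λ: 18 + 59/60 + 44.2/3600 = 18.9956111
  W → negative
Point 2:
  Latitude: 7′ + 1.6″ = 7.02667′; 0 + 7.02667/60 = 0.1171111
  hemisphere S, so the sign is −
  Lon: 0° + 10/60 + 29/3600 = 0 + 0.166667 + 0.008056 = 0.1747222
  W ⇒ negate
Point 3:
  Latitude: 18° + 50/60 + 28.8/3600 = 18 + 0.833333 + 0.008000 = 18.8413333
  S → negative
  Lon: 0 + 31/60 + 11.66/3600 = 0.5199056
  W → negative
Point 4:
  Latitude: 41 + 50/60 + 45/3600 = 41.8458333
  S ⇒ negate
  λ: 2′ + 39.4″ = 2.65667′; 0 + 2.65667/60 = 0.0442778
  W ⇒ negate
Point 5:
  Latitude: 89 + 55/60 + 11.37/3600 = 89.9198250
  N → positive
  λ: 40′ + 3.7″ = 40.06167′; 45 + 40.06167/60 = 45.6676944
  W → negative

1. -51.808056, -18.995611
2. -0.117111, -0.174722
3. -18.841333, -0.519906
4. -41.845833, -0.044278
5. 89.919825, -45.667694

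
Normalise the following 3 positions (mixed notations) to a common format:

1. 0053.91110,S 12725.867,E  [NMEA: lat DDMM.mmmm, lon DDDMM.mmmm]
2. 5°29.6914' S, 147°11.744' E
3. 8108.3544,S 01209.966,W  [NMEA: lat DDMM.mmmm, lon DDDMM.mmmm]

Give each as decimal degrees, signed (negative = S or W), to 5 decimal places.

1. -0.89852, 127.43112
2. -5.49486, 147.19573
3. -81.13924, -12.16610

Point 1:
  Lat: degrees = first 2 digits = 0, minutes = 53.9111; 0 + 53.9111/60 = 0.898518
  hemisphere S, so the sign is −
  Lon: split at 3 digits → 127° and 25.867′; 127 + 25.867/60 = 127.431117
  E ⇒ keep positive
Point 2:
  Lat: 5 + 29.6914/60 = 5.494857
  hemisphere S, so the sign is −
  Lon: 11.744′ = 0.195733°; total 147.195733
  E → positive
Point 3:
  Lat: split at 2 digits → 81° and 8.3544′; 81 + 8.3544/60 = 81.139240
  S ⇒ negate
  λ: split at 3 digits → 012° and 9.966′; 12 + 9.966/60 = 12.166100
  W → negative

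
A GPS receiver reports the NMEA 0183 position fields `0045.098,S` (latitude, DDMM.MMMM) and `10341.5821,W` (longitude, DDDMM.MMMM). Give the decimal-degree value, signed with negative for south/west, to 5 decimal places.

φ: split at 2 digits → 00° and 45.098′; 0 + 45.098/60 = 0.751633
hemisphere S, so the sign is −
Lon: degrees = first 3 digits = 103, minutes = 41.5821; 103 + 41.5821/60 = 103.693035
W ⇒ negate

-0.75163, -103.69304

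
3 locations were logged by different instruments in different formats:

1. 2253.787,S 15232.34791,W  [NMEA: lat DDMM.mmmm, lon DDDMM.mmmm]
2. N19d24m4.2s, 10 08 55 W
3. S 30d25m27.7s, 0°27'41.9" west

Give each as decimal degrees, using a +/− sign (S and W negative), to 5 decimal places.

1. -22.89645, -152.53913
2. 19.40117, -10.14861
3. -30.42436, -0.46164

Point 1:
  Lat: degrees = first 2 digits = 22, minutes = 53.787; 22 + 53.787/60 = 22.896450
  hemisphere S, so the sign is −
  λ: degrees = first 3 digits = 152, minutes = 32.34791; 152 + 32.34791/60 = 152.539132
  W → negative
Point 2:
  φ: 19 + 24/60 + 4.2/3600 = 19.401167
  N → positive
  Longitude: 10° + 8/60 + 55/3600 = 10 + 0.133333 + 0.015278 = 10.148611
  W ⇒ negate
Point 3:
  Latitude: 25′ + 27.7″ = 25.46167′; 30 + 25.46167/60 = 30.424361
  S → negative
  Longitude: 27′ + 41.9″ = 27.69833′; 0 + 27.69833/60 = 0.461639
  W → negative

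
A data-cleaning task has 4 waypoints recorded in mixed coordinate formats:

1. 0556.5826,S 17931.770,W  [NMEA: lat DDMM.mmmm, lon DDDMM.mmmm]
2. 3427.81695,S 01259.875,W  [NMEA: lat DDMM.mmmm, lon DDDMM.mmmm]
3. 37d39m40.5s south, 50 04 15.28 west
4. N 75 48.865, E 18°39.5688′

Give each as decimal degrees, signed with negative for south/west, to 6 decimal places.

Point 1:
  φ: split at 2 digits → 05° and 56.5826′; 5 + 56.5826/60 = 5.9430433
  S ⇒ negate
  Longitude: degrees = first 3 digits = 179, minutes = 31.77; 179 + 31.77/60 = 179.5295000
  hemisphere W, so the sign is −
Point 2:
  Latitude: degrees = first 2 digits = 34, minutes = 27.81695; 34 + 27.81695/60 = 34.4636158
  S ⇒ negate
  λ: degrees = first 3 digits = 12, minutes = 59.875; 12 + 59.875/60 = 12.9979167
  W ⇒ negate
Point 3:
  Latitude: 39′ + 40.5″ = 39.67500′; 37 + 39.67500/60 = 37.6612500
  S → negative
  λ: 4′ + 15.28″ = 4.25467′; 50 + 4.25467/60 = 50.0709111
  hemisphere W, so the sign is −
Point 4:
  φ: 48.865′ = 0.814417°; total 75.8144167
  N → positive
  λ: 39.5688′ = 0.659480°; total 18.6594800
  E ⇒ keep positive

1. -5.943043, -179.529500
2. -34.463616, -12.997917
3. -37.661250, -50.070911
4. 75.814417, 18.659480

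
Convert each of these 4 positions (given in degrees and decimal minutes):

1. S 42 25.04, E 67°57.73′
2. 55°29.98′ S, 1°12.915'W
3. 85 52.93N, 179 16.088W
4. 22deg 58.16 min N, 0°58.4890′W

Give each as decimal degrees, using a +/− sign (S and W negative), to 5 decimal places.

Point 1:
  Lat: 42 + 25.04/60 = 42.417333
  hemisphere S, so the sign is −
  λ: 67 + 57.73/60 = 67.962167
  E → positive
Point 2:
  Lat: 55 + 29.98/60 = 55.499667
  S ⇒ negate
  Longitude: 1 + 12.915/60 = 1.215250
  W ⇒ negate
Point 3:
  φ: 52.93′ = 0.882167°; total 85.882167
  N → positive
  λ: 179 + 16.088/60 = 179.268133
  hemisphere W, so the sign is −
Point 4:
  Latitude: 22 + 58.16/60 = 22.969333
  N → positive
  Lon: 58.489′ = 0.974817°; total 0.974817
  hemisphere W, so the sign is −

1. -42.41733, 67.96217
2. -55.49967, -1.21525
3. 85.88217, -179.26813
4. 22.96933, -0.97482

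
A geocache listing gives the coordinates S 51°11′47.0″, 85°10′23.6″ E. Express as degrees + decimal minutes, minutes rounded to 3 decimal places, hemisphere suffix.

φ: 11 + 47/60 = 11.78333′
λ: seconds/60 = 0.39333; minutes = 10 + 0.39333 = 10.39333

51° 11.783′ S, 85° 10.393′ E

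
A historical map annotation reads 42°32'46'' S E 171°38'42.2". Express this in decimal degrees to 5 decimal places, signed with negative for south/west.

-42.54611, 171.64506

Lat: 32′ + 46″ = 32.76667′; 42 + 32.76667/60 = 42.546111
S ⇒ negate
λ: 171 + 38/60 + 42.2/3600 = 171.645056
E → positive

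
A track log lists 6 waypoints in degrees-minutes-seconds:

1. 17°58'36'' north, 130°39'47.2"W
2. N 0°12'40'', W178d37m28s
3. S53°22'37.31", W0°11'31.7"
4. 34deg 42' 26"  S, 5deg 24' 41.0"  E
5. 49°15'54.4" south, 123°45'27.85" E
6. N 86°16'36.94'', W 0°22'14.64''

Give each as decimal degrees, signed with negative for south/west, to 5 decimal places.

1. 17.97667, -130.66311
2. 0.21111, -178.62444
3. -53.37703, -0.19214
4. -34.70722, 5.41139
5. -49.26511, 123.75774
6. 86.27693, -0.37073

Point 1:
  Latitude: 17° + 58/60 + 36/3600 = 17 + 0.966667 + 0.010000 = 17.976667
  N → positive
  Longitude: 39′ + 47.2″ = 39.78667′; 130 + 39.78667/60 = 130.663111
  W → negative
Point 2:
  Lat: 0 + 12/60 + 40/3600 = 0.211111
  N → positive
  Lon: 178° + 37/60 + 28/3600 = 178 + 0.616667 + 0.007778 = 178.624444
  W ⇒ negate
Point 3:
  Lat: 22′ + 37.31″ = 22.62183′; 53 + 22.62183/60 = 53.377031
  S ⇒ negate
  Longitude: 0 + 11/60 + 31.7/3600 = 0.192139
  W ⇒ negate
Point 4:
  Lat: 42′ + 26″ = 42.43333′; 34 + 42.43333/60 = 34.707222
  S ⇒ negate
  Lon: 5° + 24/60 + 41/3600 = 5 + 0.400000 + 0.011389 = 5.411389
  E → positive
Point 5:
  Latitude: 49° + 15/60 + 54.4/3600 = 49 + 0.250000 + 0.015111 = 49.265111
  S ⇒ negate
  Lon: 45′ + 27.85″ = 45.46417′; 123 + 45.46417/60 = 123.757736
  E → positive
Point 6:
  Latitude: 86 + 16/60 + 36.94/3600 = 86.276928
  N ⇒ keep positive
  Lon: 0° + 22/60 + 14.64/3600 = 0 + 0.366667 + 0.004067 = 0.370733
  hemisphere W, so the sign is −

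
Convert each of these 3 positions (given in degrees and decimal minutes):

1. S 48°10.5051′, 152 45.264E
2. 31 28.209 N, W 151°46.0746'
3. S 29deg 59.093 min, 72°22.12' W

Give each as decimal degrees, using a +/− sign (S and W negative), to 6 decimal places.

1. -48.175085, 152.754400
2. 31.470150, -151.767910
3. -29.984883, -72.368667

Point 1:
  φ: 10.5051′ = 0.175085°; total 48.1750850
  S → negative
  Lon: 152 + 45.264/60 = 152.7544000
  E ⇒ keep positive
Point 2:
  Latitude: 28.209′ = 0.470150°; total 31.4701500
  N → positive
  λ: 151 + 46.0746/60 = 151.7679100
  W → negative
Point 3:
  Lat: 59.093′ = 0.984883°; total 29.9848833
  S ⇒ negate
  Lon: 22.12′ = 0.368667°; total 72.3686667
  hemisphere W, so the sign is −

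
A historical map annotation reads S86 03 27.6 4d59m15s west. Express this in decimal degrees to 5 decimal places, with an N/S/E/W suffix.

86.05767° S, 4.98750° W

Latitude: 3′ + 27.6″ = 3.46000′; 86 + 3.46000/60 = 86.057667
Lon: 4 + 59/60 + 15/3600 = 4.987500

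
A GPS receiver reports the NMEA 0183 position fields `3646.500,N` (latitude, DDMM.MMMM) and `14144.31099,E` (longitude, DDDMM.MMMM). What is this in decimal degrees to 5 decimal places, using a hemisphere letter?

Latitude: split at 2 digits → 36° and 46.5′; 36 + 46.5/60 = 36.775000
Lon: split at 3 digits → 141° and 44.31099′; 141 + 44.31099/60 = 141.738517

36.77500° N, 141.73852° E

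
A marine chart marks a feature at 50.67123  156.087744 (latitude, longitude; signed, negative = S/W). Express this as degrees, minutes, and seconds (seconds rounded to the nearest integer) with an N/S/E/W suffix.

Lat: whole degrees 50; 40.27380′ → 40′ and 16.43″
λ: 0.087744 × 60 = 5.26464′ → 5′, remainder × 60 = 15.88″

50°40′16″ N, 156°05′16″ E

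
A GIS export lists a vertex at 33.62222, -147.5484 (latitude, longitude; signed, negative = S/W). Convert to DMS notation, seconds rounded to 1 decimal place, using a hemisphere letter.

Latitude: 0.622220° → 37.33320′; 0.33320 × 60 = 19.992″
Longitude is negative → W; |value| = 147.548400
Lon: 0.548400° → 32.90400′; 0.90400 × 60 = 54.240″

33°37′20.0″ N, 147°32′54.2″ W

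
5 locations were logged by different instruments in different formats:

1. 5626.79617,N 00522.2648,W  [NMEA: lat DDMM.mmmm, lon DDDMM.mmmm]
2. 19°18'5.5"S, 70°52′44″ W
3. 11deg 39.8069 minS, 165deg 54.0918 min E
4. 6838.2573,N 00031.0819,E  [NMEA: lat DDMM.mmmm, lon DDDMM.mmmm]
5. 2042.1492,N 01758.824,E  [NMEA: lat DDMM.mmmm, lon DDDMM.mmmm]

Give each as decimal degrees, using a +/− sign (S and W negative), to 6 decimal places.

Point 1:
  φ: split at 2 digits → 56° and 26.79617′; 56 + 26.79617/60 = 56.4466028
  N ⇒ keep positive
  Lon: degrees = first 3 digits = 5, minutes = 22.2648; 5 + 22.2648/60 = 5.3710800
  W → negative
Point 2:
  Latitude: 19 + 18/60 + 5.5/3600 = 19.3015278
  hemisphere S, so the sign is −
  Lon: 70 + 52/60 + 44/3600 = 70.8788889
  W → negative
Point 3:
  Lat: 11 + 39.8069/60 = 11.6634483
  S → negative
  Lon: 54.0918′ = 0.901530°; total 165.9015300
  E → positive
Point 4:
  φ: degrees = first 2 digits = 68, minutes = 38.2573; 68 + 38.2573/60 = 68.6376217
  N → positive
  λ: degrees = first 3 digits = 0, minutes = 31.0819; 0 + 31.0819/60 = 0.5180317
  E → positive
Point 5:
  φ: degrees = first 2 digits = 20, minutes = 42.1492; 20 + 42.1492/60 = 20.7024867
  N → positive
  Lon: degrees = first 3 digits = 17, minutes = 58.824; 17 + 58.824/60 = 17.9804000
  E → positive

1. 56.446603, -5.371080
2. -19.301528, -70.878889
3. -11.663448, 165.901530
4. 68.637622, 0.518032
5. 20.702487, 17.980400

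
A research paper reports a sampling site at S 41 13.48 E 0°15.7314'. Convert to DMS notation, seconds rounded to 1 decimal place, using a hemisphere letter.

41°13′28.8″ S, 0°15′43.9″ E

Lat: fractional minutes 0.48000 × 60 = 28.800″
Lon: fractional minutes 0.73140 × 60 = 43.884″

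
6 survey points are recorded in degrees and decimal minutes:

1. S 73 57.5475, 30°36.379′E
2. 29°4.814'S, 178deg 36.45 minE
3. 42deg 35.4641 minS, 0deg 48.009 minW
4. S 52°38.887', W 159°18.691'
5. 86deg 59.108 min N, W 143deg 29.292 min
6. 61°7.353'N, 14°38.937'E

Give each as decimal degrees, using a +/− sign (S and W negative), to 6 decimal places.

1. -73.959125, 30.606317
2. -29.080233, 178.607500
3. -42.591068, -0.800150
4. -52.648117, -159.311517
5. 86.985133, -143.488200
6. 61.122550, 14.648950

Point 1:
  Latitude: 57.5475′ = 0.959125°; total 73.9591250
  S ⇒ negate
  Longitude: 36.379′ = 0.606317°; total 30.6063167
  E → positive
Point 2:
  Latitude: 4.814′ = 0.080233°; total 29.0802333
  S → negative
  Longitude: 178 + 36.45/60 = 178.6075000
  E ⇒ keep positive
Point 3:
  φ: 42 + 35.4641/60 = 42.5910683
  S ⇒ negate
  Longitude: 48.009′ = 0.800150°; total 0.8001500
  W → negative
Point 4:
  φ: 38.887′ = 0.648117°; total 52.6481167
  hemisphere S, so the sign is −
  Lon: 159 + 18.691/60 = 159.3115167
  W → negative
Point 5:
  φ: 59.108′ = 0.985133°; total 86.9851333
  N ⇒ keep positive
  Longitude: 29.292′ = 0.488200°; total 143.4882000
  W → negative
Point 6:
  Lat: 7.353′ = 0.122550°; total 61.1225500
  N ⇒ keep positive
  Longitude: 38.937′ = 0.648950°; total 14.6489500
  E → positive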